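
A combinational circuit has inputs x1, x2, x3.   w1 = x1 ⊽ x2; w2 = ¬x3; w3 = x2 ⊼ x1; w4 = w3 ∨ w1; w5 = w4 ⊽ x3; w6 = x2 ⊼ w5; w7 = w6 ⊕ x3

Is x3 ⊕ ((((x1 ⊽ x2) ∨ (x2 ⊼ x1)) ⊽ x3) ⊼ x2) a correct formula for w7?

Yes

w1 = x1 ⊽ x2
w3 = x2 ⊼ x1
w4 = w3 ∨ w1 = (x2 ⊼ x1) ∨ (x1 ⊽ x2)
w5 = w4 ⊽ x3 = ((x2 ⊼ x1) ∨ (x1 ⊽ x2)) ⊽ x3
w6 = x2 ⊼ w5 = x2 ⊼ (((x2 ⊼ x1) ∨ (x1 ⊽ x2)) ⊽ x3)
w7 = w6 ⊕ x3 = (x2 ⊼ (((x2 ⊼ x1) ∨ (x1 ⊽ x2)) ⊽ x3)) ⊕ x3
At x1=0, x2=0, x3=1: circuit gives 0, formula gives 0.
At x1=0, x2=0, x3=0: circuit gives 1, formula gives 1.
Agrees on all 8 inputs.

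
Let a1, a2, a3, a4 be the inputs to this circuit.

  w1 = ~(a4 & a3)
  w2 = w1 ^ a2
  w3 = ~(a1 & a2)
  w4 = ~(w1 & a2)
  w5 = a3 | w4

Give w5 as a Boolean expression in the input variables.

a3 | (~((~(a4 & a3)) & a2))

w1 = ~(a4 & a3)
w4 = ~(w1 & a2) = ~((~(a4 & a3)) & a2)
w5 = a3 | w4 = a3 | (~((~(a4 & a3)) & a2))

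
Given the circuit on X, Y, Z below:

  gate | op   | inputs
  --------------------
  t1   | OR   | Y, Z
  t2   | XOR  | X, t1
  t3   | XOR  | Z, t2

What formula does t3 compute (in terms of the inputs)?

t1 = Y OR Z
t2 = X XOR t1 = X XOR (Y OR Z)
t3 = Z XOR t2 = Z XOR (X XOR (Y OR Z))

Z XOR (X XOR (Y OR Z))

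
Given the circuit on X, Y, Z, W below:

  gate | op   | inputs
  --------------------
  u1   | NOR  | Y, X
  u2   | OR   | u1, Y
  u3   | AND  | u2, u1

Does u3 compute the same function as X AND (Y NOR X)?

No

u1 = Y NOR X
u2 = u1 OR Y = (Y NOR X) OR Y
u3 = u2 AND u1 = ((Y NOR X) OR Y) AND (Y NOR X)
At X=0, Y=0, Z=0, W=0: circuit gives 1, formula gives 0.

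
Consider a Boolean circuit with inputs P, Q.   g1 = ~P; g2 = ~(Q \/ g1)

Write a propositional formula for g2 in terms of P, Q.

~(Q \/ ~P)

g1 = ~P
g2 = ~(Q \/ g1) = ~(Q \/ ~P)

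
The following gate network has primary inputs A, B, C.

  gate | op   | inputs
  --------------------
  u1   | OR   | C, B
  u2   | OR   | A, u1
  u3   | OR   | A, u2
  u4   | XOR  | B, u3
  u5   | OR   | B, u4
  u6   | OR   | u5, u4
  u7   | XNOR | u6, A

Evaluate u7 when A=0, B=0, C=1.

0

u1 = 1 OR 0 = 1
u2 = 0 OR 1 = 1
u3 = 0 OR 1 = 1
u4 = 0 XOR 1 = 1
u5 = 0 OR 1 = 1
u6 = 1 OR 1 = 1
u7 = 1 XNOR 0 = 0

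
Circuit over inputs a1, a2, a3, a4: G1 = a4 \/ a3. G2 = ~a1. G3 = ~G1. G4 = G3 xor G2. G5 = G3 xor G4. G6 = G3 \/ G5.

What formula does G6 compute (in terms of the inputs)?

~(a4 \/ a3) \/ (~(a4 \/ a3) xor (~(a4 \/ a3) xor ~a1))

G1 = a4 \/ a3
G2 = ~a1
G3 = ~G1 = ~(a4 \/ a3)
G4 = G3 xor G2 = ~(a4 \/ a3) xor ~a1
G5 = G3 xor G4 = ~(a4 \/ a3) xor (~(a4 \/ a3) xor ~a1)
G6 = G3 \/ G5 = ~(a4 \/ a3) \/ (~(a4 \/ a3) xor (~(a4 \/ a3) xor ~a1))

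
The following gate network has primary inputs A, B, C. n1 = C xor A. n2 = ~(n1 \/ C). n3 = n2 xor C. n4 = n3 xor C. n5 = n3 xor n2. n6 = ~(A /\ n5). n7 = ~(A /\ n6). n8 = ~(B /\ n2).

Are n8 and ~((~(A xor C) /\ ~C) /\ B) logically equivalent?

n1 = C xor A
n2 = ~(n1 \/ C) = ~((C xor A) \/ C)
n8 = ~(B /\ n2) = ~(B /\ (~((C xor A) \/ C)))
At A=0, B=1, C=0: circuit gives 0, formula gives 0.
At A=0, B=0, C=0: circuit gives 1, formula gives 1.
Agrees on all 8 inputs.

Yes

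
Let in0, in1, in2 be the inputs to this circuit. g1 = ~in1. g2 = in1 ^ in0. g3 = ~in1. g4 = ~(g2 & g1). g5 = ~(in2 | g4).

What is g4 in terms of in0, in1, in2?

~((in1 ^ in0) & ~in1)

g1 = ~in1
g2 = in1 ^ in0
g4 = ~(g2 & g1) = ~((in1 ^ in0) & ~in1)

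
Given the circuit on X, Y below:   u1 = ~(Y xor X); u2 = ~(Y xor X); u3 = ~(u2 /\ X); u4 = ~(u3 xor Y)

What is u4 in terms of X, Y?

~((~((~(Y xor X)) /\ X)) xor Y)

u2 = ~(Y xor X)
u3 = ~(u2 /\ X) = ~((~(Y xor X)) /\ X)
u4 = ~(u3 xor Y) = ~((~((~(Y xor X)) /\ X)) xor Y)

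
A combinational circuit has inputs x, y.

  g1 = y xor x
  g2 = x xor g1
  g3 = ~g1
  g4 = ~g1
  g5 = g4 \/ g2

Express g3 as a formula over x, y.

~(y xor x)

g1 = y xor x
g3 = ~g1 = ~(y xor x)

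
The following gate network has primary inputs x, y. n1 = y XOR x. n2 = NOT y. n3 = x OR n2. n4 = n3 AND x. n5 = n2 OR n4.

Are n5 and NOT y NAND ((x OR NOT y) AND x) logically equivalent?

n2 = NOT y
n3 = x OR n2 = x OR NOT y
n4 = n3 AND x = (x OR NOT y) AND x
n5 = n2 OR n4 = NOT y OR ((x OR NOT y) AND x)
At x=0, y=1: circuit gives 0, formula gives 1.

No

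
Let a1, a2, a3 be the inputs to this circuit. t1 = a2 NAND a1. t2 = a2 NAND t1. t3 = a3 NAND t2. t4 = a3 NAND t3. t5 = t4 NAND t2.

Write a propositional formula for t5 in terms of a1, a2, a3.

t1 = a2 NAND a1
t2 = a2 NAND t1 = a2 NAND (a2 NAND a1)
t3 = a3 NAND t2 = a3 NAND (a2 NAND (a2 NAND a1))
t4 = a3 NAND t3 = a3 NAND (a3 NAND (a2 NAND (a2 NAND a1)))
t5 = t4 NAND t2 = (a3 NAND (a3 NAND (a2 NAND (a2 NAND a1)))) NAND (a2 NAND (a2 NAND a1))

(a3 NAND (a3 NAND (a2 NAND (a2 NAND a1)))) NAND (a2 NAND (a2 NAND a1))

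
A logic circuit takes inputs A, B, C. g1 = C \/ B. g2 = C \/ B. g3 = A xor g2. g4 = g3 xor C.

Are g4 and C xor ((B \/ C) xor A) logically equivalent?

g2 = C \/ B
g3 = A xor g2 = A xor (C \/ B)
g4 = g3 xor C = (A xor (C \/ B)) xor C
At A=0, B=0, C=0: circuit gives 0, formula gives 0.
At A=0, B=1, C=0: circuit gives 1, formula gives 1.
Agrees on all 8 inputs.

Yes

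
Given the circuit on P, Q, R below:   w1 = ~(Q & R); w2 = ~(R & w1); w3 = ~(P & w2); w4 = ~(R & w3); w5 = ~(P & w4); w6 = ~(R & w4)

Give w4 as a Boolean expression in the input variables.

w1 = ~(Q & R)
w2 = ~(R & w1) = ~(R & (~(Q & R)))
w3 = ~(P & w2) = ~(P & (~(R & (~(Q & R)))))
w4 = ~(R & w3) = ~(R & (~(P & (~(R & (~(Q & R)))))))

~(R & (~(P & (~(R & (~(Q & R)))))))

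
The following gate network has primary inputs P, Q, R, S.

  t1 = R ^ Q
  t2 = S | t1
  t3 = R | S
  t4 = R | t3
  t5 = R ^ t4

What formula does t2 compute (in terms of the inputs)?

S | (R ^ Q)

t1 = R ^ Q
t2 = S | t1 = S | (R ^ Q)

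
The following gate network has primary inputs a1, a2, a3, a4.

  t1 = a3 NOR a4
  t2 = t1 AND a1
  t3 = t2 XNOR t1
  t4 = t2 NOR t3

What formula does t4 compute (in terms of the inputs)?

((a3 NOR a4) AND a1) NOR (((a3 NOR a4) AND a1) XNOR (a3 NOR a4))

t1 = a3 NOR a4
t2 = t1 AND a1 = (a3 NOR a4) AND a1
t3 = t2 XNOR t1 = ((a3 NOR a4) AND a1) XNOR (a3 NOR a4)
t4 = t2 NOR t3 = ((a3 NOR a4) AND a1) NOR (((a3 NOR a4) AND a1) XNOR (a3 NOR a4))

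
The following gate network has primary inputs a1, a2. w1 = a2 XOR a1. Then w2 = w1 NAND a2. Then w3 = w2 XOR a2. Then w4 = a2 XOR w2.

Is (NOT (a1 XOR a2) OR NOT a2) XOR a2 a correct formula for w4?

Yes

w1 = a2 XOR a1
w2 = w1 NAND a2 = (a2 XOR a1) NAND a2
w4 = a2 XOR w2 = a2 XOR ((a2 XOR a1) NAND a2)
At a1=1, a2=1: circuit gives 0, formula gives 0.
At a1=0, a2=0: circuit gives 1, formula gives 1.
Agrees on all 4 inputs.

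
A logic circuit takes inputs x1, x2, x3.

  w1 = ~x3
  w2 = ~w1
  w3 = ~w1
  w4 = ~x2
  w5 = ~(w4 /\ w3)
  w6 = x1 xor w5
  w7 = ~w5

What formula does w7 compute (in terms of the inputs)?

w1 = ~x3
w3 = ~w1 = ~~x3
w4 = ~x2
w5 = ~(w4 /\ w3) = ~(~x2 /\ ~~x3)
w7 = ~w5 = ~(~(~x2 /\ ~~x3))

~(~(~x2 /\ ~~x3))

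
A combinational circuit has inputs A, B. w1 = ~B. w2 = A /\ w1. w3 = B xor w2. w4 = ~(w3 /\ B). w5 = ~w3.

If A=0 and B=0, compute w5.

w1 = ~0 = 1
w2 = 0 /\ 1 = 0
w3 = 0 xor 0 = 0
w5 = ~0 = 1

1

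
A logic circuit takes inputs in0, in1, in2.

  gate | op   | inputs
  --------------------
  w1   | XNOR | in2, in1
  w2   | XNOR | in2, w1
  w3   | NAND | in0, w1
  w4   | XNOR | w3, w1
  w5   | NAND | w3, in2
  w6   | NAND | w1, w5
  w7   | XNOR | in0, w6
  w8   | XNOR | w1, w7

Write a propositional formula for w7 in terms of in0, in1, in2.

in0 XNOR ((in2 XNOR in1) NAND ((in0 NAND (in2 XNOR in1)) NAND in2))

w1 = in2 XNOR in1
w3 = in0 NAND w1 = in0 NAND (in2 XNOR in1)
w5 = w3 NAND in2 = (in0 NAND (in2 XNOR in1)) NAND in2
w6 = w1 NAND w5 = (in2 XNOR in1) NAND ((in0 NAND (in2 XNOR in1)) NAND in2)
w7 = in0 XNOR w6 = in0 XNOR ((in2 XNOR in1) NAND ((in0 NAND (in2 XNOR in1)) NAND in2))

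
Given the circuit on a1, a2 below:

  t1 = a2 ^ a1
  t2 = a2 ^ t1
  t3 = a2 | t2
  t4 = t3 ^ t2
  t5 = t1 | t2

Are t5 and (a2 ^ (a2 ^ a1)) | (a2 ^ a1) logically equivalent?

Yes

t1 = a2 ^ a1
t2 = a2 ^ t1 = a2 ^ (a2 ^ a1)
t5 = t1 | t2 = (a2 ^ a1) | (a2 ^ (a2 ^ a1))
At a1=0, a2=0: circuit gives 0, formula gives 0.
At a1=0, a2=1: circuit gives 1, formula gives 1.
Agrees on all 4 inputs.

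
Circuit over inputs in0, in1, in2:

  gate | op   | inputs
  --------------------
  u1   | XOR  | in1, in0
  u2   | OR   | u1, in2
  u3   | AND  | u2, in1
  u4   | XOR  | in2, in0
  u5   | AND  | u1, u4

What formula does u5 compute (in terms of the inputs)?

(in1 XOR in0) AND (in2 XOR in0)

u1 = in1 XOR in0
u4 = in2 XOR in0
u5 = u1 AND u4 = (in1 XOR in0) AND (in2 XOR in0)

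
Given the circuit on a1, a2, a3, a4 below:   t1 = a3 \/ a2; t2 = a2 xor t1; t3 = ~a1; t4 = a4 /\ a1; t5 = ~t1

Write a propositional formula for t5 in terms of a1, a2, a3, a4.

~(a3 \/ a2)

t1 = a3 \/ a2
t5 = ~t1 = ~(a3 \/ a2)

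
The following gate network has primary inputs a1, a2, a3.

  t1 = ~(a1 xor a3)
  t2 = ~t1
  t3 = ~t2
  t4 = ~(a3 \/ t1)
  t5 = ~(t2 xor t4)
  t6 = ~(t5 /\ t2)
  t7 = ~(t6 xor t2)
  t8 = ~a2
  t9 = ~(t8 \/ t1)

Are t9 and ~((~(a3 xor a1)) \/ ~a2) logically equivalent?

t1 = ~(a1 xor a3)
t8 = ~a2
t9 = ~(t8 \/ t1) = ~(~a2 \/ (~(a1 xor a3)))
At a1=0, a2=0, a3=0: circuit gives 0, formula gives 0.
At a1=0, a2=1, a3=1: circuit gives 1, formula gives 1.
Agrees on all 8 inputs.

Yes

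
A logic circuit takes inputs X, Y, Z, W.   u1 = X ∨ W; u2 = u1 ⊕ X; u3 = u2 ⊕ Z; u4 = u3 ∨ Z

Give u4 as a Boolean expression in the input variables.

u1 = X ∨ W
u2 = u1 ⊕ X = (X ∨ W) ⊕ X
u3 = u2 ⊕ Z = ((X ∨ W) ⊕ X) ⊕ Z
u4 = u3 ∨ Z = (((X ∨ W) ⊕ X) ⊕ Z) ∨ Z

(((X ∨ W) ⊕ X) ⊕ Z) ∨ Z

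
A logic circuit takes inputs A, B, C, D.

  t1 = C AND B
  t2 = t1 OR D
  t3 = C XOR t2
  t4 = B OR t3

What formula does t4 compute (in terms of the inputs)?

B OR (C XOR ((C AND B) OR D))

t1 = C AND B
t2 = t1 OR D = (C AND B) OR D
t3 = C XOR t2 = C XOR ((C AND B) OR D)
t4 = B OR t3 = B OR (C XOR ((C AND B) OR D))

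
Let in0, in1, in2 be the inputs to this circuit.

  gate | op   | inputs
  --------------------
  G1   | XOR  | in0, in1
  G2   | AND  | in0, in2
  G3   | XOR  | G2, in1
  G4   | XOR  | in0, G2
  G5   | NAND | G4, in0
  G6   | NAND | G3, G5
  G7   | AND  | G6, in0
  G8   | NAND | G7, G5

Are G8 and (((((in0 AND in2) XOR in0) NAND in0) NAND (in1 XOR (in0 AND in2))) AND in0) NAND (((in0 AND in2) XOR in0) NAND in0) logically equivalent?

G2 = in0 AND in2
G3 = G2 XOR in1 = (in0 AND in2) XOR in1
G4 = in0 XOR G2 = in0 XOR (in0 AND in2)
G5 = G4 NAND in0 = (in0 XOR (in0 AND in2)) NAND in0
G6 = G3 NAND G5 = ((in0 AND in2) XOR in1) NAND ((in0 XOR (in0 AND in2)) NAND in0)
G7 = G6 AND in0 = (((in0 AND in2) XOR in1) NAND ((in0 XOR (in0 AND in2)) NAND in0)) AND in0
G8 = G7 NAND G5 = ((((in0 AND in2) XOR in1) NAND ((in0 XOR (in0 AND in2)) NAND in0)) AND in0) NAND ((in0 XOR (in0 AND in2)) NAND in0)
At in0=1, in1=1, in2=1: circuit gives 0, formula gives 0.
At in0=0, in1=0, in2=0: circuit gives 1, formula gives 1.
Agrees on all 8 inputs.

Yes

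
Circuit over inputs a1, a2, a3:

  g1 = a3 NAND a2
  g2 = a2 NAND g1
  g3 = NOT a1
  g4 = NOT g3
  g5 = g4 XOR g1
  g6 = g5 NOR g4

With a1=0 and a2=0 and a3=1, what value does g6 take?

0

g1 = 1 NAND 0 = 1
g3 = NOT 0 = 1
g4 = NOT 1 = 0
g5 = 0 XOR 1 = 1
g6 = 1 NOR 0 = 0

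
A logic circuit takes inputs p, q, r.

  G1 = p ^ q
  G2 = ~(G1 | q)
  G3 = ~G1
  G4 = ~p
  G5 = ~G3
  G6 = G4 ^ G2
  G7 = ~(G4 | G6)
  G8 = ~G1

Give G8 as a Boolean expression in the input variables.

~(p ^ q)

G1 = p ^ q
G8 = ~G1 = ~(p ^ q)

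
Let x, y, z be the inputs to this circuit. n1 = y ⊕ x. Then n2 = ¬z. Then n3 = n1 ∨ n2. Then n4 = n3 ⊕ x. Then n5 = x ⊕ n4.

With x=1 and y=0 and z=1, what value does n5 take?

1

n1 = 0 ⊕ 1 = 1
n2 = ¬1 = 0
n3 = 1 ∨ 0 = 1
n4 = 1 ⊕ 1 = 0
n5 = 1 ⊕ 0 = 1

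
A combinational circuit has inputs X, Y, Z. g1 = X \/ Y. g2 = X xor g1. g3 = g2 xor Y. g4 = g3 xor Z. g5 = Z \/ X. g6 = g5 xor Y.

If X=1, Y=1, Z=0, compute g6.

g5 = 0 \/ 1 = 1
g6 = 1 xor 1 = 0

0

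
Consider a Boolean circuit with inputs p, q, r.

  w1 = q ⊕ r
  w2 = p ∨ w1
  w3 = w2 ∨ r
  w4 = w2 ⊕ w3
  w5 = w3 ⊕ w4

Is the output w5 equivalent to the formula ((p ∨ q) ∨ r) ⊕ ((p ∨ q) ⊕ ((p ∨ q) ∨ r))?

No

w1 = q ⊕ r
w2 = p ∨ w1 = p ∨ (q ⊕ r)
w3 = w2 ∨ r = (p ∨ (q ⊕ r)) ∨ r
w4 = w2 ⊕ w3 = (p ∨ (q ⊕ r)) ⊕ ((p ∨ (q ⊕ r)) ∨ r)
w5 = w3 ⊕ w4 = ((p ∨ (q ⊕ r)) ∨ r) ⊕ ((p ∨ (q ⊕ r)) ⊕ ((p ∨ (q ⊕ r)) ∨ r))
At p=0, q=0, r=1: circuit gives 1, formula gives 0.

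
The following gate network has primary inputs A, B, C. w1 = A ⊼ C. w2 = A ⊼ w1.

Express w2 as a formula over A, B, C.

w1 = A ⊼ C
w2 = A ⊼ w1 = A ⊼ (A ⊼ C)

A ⊼ (A ⊼ C)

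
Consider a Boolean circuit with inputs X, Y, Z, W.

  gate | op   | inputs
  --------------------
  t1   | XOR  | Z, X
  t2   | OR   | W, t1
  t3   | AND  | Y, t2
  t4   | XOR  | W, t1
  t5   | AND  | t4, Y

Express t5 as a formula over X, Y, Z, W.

(W XOR (Z XOR X)) AND Y

t1 = Z XOR X
t4 = W XOR t1 = W XOR (Z XOR X)
t5 = t4 AND Y = (W XOR (Z XOR X)) AND Y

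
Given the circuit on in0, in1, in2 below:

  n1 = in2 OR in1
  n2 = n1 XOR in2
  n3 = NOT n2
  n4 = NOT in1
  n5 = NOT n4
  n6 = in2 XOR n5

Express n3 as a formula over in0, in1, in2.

NOT ((in2 OR in1) XOR in2)

n1 = in2 OR in1
n2 = n1 XOR in2 = (in2 OR in1) XOR in2
n3 = NOT n2 = NOT ((in2 OR in1) XOR in2)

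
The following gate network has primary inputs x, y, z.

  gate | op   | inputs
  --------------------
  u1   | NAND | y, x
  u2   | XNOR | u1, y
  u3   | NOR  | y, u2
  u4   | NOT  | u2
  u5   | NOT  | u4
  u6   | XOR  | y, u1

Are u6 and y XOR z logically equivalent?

u1 = y NAND x
u6 = y XOR u1 = y XOR (y NAND x)
At x=0, y=0, z=0: circuit gives 1, formula gives 0.

No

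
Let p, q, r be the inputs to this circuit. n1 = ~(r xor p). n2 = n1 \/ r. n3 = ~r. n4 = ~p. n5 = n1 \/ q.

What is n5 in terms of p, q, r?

(~(r xor p)) \/ q

n1 = ~(r xor p)
n5 = n1 \/ q = (~(r xor p)) \/ q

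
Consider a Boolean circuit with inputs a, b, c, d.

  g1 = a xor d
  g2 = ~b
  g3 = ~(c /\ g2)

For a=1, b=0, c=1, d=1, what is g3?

g2 = ~0 = 1
g3 = ~(1 /\ 1) = 0

0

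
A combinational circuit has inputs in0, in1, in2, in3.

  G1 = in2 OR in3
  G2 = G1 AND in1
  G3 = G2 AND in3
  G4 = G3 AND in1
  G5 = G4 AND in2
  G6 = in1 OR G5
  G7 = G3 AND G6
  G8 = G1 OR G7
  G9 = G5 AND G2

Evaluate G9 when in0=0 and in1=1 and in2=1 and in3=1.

G1 = 1 OR 1 = 1
G2 = 1 AND 1 = 1
G3 = 1 AND 1 = 1
G4 = 1 AND 1 = 1
G5 = 1 AND 1 = 1
G9 = 1 AND 1 = 1

1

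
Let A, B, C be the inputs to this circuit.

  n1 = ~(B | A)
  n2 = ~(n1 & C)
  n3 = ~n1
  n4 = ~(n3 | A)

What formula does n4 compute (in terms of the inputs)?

~(~(~(B | A)) | A)

n1 = ~(B | A)
n3 = ~n1 = ~(~(B | A))
n4 = ~(n3 | A) = ~(~(~(B | A)) | A)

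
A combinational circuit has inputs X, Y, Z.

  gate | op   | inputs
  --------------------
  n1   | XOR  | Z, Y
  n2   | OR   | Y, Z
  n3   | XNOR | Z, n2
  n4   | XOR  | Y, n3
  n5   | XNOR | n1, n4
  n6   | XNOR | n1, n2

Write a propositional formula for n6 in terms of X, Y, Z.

n1 = Z XOR Y
n2 = Y OR Z
n6 = n1 XNOR n2 = (Z XOR Y) XNOR (Y OR Z)

(Z XOR Y) XNOR (Y OR Z)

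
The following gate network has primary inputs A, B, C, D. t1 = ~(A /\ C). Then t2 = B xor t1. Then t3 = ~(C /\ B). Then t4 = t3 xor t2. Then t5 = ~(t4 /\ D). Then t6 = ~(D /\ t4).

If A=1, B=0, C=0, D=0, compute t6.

1

t1 = ~(1 /\ 0) = 1
t2 = 0 xor 1 = 1
t3 = ~(0 /\ 0) = 1
t4 = 1 xor 1 = 0
t6 = ~(0 /\ 0) = 1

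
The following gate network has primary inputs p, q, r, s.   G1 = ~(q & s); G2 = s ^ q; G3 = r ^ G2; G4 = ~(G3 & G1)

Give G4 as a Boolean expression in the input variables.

G1 = ~(q & s)
G2 = s ^ q
G3 = r ^ G2 = r ^ (s ^ q)
G4 = ~(G3 & G1) = ~((r ^ (s ^ q)) & (~(q & s)))

~((r ^ (s ^ q)) & (~(q & s)))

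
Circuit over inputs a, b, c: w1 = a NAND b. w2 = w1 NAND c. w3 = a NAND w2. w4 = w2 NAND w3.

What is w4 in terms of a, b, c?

w1 = a NAND b
w2 = w1 NAND c = (a NAND b) NAND c
w3 = a NAND w2 = a NAND ((a NAND b) NAND c)
w4 = w2 NAND w3 = ((a NAND b) NAND c) NAND (a NAND ((a NAND b) NAND c))

((a NAND b) NAND c) NAND (a NAND ((a NAND b) NAND c))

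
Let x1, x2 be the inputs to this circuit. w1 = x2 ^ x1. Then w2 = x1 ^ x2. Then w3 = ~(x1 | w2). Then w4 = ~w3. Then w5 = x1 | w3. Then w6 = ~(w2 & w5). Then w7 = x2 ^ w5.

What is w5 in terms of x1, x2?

x1 | (~(x1 | (x1 ^ x2)))

w2 = x1 ^ x2
w3 = ~(x1 | w2) = ~(x1 | (x1 ^ x2))
w5 = x1 | w3 = x1 | (~(x1 | (x1 ^ x2)))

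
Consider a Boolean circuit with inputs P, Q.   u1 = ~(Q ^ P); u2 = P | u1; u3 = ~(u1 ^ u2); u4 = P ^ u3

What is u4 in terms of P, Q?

P ^ (~((~(Q ^ P)) ^ (P | (~(Q ^ P)))))

u1 = ~(Q ^ P)
u2 = P | u1 = P | (~(Q ^ P))
u3 = ~(u1 ^ u2) = ~((~(Q ^ P)) ^ (P | (~(Q ^ P))))
u4 = P ^ u3 = P ^ (~((~(Q ^ P)) ^ (P | (~(Q ^ P)))))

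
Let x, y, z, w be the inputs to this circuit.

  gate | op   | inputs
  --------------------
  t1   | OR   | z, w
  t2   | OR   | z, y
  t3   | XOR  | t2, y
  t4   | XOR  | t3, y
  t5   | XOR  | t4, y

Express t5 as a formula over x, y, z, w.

t2 = z OR y
t3 = t2 XOR y = (z OR y) XOR y
t4 = t3 XOR y = ((z OR y) XOR y) XOR y
t5 = t4 XOR y = (((z OR y) XOR y) XOR y) XOR y

(((z OR y) XOR y) XOR y) XOR y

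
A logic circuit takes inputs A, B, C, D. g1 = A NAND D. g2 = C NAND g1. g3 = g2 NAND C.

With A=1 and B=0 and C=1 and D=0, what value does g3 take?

1

g1 = 1 NAND 0 = 1
g2 = 1 NAND 1 = 0
g3 = 0 NAND 1 = 1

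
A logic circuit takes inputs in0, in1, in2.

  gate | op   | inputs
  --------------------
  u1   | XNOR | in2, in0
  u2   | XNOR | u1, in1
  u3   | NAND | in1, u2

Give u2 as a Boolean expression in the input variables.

u1 = in2 XNOR in0
u2 = u1 XNOR in1 = (in2 XNOR in0) XNOR in1

(in2 XNOR in0) XNOR in1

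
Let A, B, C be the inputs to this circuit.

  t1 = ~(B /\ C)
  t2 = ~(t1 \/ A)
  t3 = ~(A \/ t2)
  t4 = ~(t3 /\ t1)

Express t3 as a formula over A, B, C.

t1 = ~(B /\ C)
t2 = ~(t1 \/ A) = ~((~(B /\ C)) \/ A)
t3 = ~(A \/ t2) = ~(A \/ (~((~(B /\ C)) \/ A)))

~(A \/ (~((~(B /\ C)) \/ A)))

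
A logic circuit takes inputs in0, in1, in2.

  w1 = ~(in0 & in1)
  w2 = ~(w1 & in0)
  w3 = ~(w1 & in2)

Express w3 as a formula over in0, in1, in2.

w1 = ~(in0 & in1)
w3 = ~(w1 & in2) = ~((~(in0 & in1)) & in2)

~((~(in0 & in1)) & in2)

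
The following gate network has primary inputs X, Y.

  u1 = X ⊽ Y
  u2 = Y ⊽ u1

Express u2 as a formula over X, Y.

u1 = X ⊽ Y
u2 = Y ⊽ u1 = Y ⊽ (X ⊽ Y)

Y ⊽ (X ⊽ Y)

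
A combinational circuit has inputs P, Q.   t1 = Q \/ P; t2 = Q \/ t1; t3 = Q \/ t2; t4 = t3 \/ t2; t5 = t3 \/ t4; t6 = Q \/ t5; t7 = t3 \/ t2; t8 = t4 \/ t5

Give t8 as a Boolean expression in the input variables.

t1 = Q \/ P
t2 = Q \/ t1 = Q \/ (Q \/ P)
t3 = Q \/ t2 = Q \/ (Q \/ (Q \/ P))
t4 = t3 \/ t2 = (Q \/ (Q \/ (Q \/ P))) \/ (Q \/ (Q \/ P))
t5 = t3 \/ t4 = (Q \/ (Q \/ (Q \/ P))) \/ ((Q \/ (Q \/ (Q \/ P))) \/ (Q \/ (Q \/ P)))
t8 = t4 \/ t5 = ((Q \/ (Q \/ (Q \/ P))) \/ (Q \/ (Q \/ P))) \/ ((Q \/ (Q \/ (Q \/ P))) \/ ((Q \/ (Q \/ (Q \/ P))) \/ (Q \/ (Q \/ P))))

((Q \/ (Q \/ (Q \/ P))) \/ (Q \/ (Q \/ P))) \/ ((Q \/ (Q \/ (Q \/ P))) \/ ((Q \/ (Q \/ (Q \/ P))) \/ (Q \/ (Q \/ P))))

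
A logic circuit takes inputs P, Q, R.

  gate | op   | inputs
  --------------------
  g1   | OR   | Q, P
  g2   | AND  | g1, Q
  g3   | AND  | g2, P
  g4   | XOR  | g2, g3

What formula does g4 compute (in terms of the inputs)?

g1 = Q OR P
g2 = g1 AND Q = (Q OR P) AND Q
g3 = g2 AND P = ((Q OR P) AND Q) AND P
g4 = g2 XOR g3 = ((Q OR P) AND Q) XOR (((Q OR P) AND Q) AND P)

((Q OR P) AND Q) XOR (((Q OR P) AND Q) AND P)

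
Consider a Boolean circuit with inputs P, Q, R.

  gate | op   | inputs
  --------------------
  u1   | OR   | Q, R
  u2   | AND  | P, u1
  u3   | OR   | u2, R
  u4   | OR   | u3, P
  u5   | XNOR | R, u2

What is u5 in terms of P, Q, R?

R XNOR (P AND (Q OR R))

u1 = Q OR R
u2 = P AND u1 = P AND (Q OR R)
u5 = R XNOR u2 = R XNOR (P AND (Q OR R))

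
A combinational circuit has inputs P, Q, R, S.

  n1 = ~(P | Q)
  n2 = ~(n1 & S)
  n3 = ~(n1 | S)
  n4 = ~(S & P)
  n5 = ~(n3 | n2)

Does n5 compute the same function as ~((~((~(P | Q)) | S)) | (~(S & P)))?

No

n1 = ~(P | Q)
n2 = ~(n1 & S) = ~((~(P | Q)) & S)
n3 = ~(n1 | S) = ~((~(P | Q)) | S)
n5 = ~(n3 | n2) = ~((~((~(P | Q)) | S)) | (~((~(P | Q)) & S)))
At P=0, Q=0, R=0, S=1: circuit gives 1, formula gives 0.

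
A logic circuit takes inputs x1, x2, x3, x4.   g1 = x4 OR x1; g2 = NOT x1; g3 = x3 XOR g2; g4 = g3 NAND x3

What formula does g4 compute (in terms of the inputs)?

g2 = NOT x1
g3 = x3 XOR g2 = x3 XOR NOT x1
g4 = g3 NAND x3 = (x3 XOR NOT x1) NAND x3

(x3 XOR NOT x1) NAND x3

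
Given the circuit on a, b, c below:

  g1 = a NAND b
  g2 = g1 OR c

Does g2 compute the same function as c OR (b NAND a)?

g1 = a NAND b
g2 = g1 OR c = (a NAND b) OR c
At a=1, b=1, c=0: circuit gives 0, formula gives 0.
At a=0, b=0, c=0: circuit gives 1, formula gives 1.
Agrees on all 8 inputs.

Yes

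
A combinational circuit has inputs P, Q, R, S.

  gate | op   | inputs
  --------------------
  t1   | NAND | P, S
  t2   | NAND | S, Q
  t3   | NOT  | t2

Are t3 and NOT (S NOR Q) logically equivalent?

No

t2 = S NAND Q
t3 = NOT t2 = NOT (S NAND Q)
At P=0, Q=0, R=0, S=1: circuit gives 0, formula gives 1.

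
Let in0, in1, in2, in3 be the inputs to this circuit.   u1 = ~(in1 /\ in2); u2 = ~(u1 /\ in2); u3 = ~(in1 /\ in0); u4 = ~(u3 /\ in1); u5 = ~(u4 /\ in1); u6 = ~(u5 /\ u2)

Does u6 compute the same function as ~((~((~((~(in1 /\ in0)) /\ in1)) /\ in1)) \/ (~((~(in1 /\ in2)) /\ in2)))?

u1 = ~(in1 /\ in2)
u2 = ~(u1 /\ in2) = ~((~(in1 /\ in2)) /\ in2)
u3 = ~(in1 /\ in0)
u4 = ~(u3 /\ in1) = ~((~(in1 /\ in0)) /\ in1)
u5 = ~(u4 /\ in1) = ~((~((~(in1 /\ in0)) /\ in1)) /\ in1)
u6 = ~(u5 /\ u2) = ~((~((~((~(in1 /\ in0)) /\ in1)) /\ in1)) /\ (~((~(in1 /\ in2)) /\ in2)))
At in0=0, in1=0, in2=1, in3=0: circuit gives 1, formula gives 0.

No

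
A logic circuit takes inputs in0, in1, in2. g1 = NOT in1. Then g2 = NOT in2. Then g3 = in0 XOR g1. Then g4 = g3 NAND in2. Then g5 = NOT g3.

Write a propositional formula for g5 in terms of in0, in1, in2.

NOT (in0 XOR NOT in1)

g1 = NOT in1
g3 = in0 XOR g1 = in0 XOR NOT in1
g5 = NOT g3 = NOT (in0 XOR NOT in1)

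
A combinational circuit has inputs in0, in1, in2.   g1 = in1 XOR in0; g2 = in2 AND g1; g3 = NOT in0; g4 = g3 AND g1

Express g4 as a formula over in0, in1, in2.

g1 = in1 XOR in0
g3 = NOT in0
g4 = g3 AND g1 = NOT in0 AND (in1 XOR in0)

NOT in0 AND (in1 XOR in0)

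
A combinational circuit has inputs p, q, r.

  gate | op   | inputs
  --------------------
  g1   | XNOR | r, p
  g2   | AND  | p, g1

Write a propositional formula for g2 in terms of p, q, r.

g1 = r XNOR p
g2 = p AND g1 = p AND (r XNOR p)

p AND (r XNOR p)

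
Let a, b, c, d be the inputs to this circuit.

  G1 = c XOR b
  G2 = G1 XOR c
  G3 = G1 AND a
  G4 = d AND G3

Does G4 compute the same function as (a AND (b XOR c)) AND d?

G1 = c XOR b
G3 = G1 AND a = (c XOR b) AND a
G4 = d AND G3 = d AND ((c XOR b) AND a)
At a=0, b=0, c=0, d=0: circuit gives 0, formula gives 0.
At a=1, b=0, c=1, d=1: circuit gives 1, formula gives 1.
Agrees on all 16 inputs.

Yes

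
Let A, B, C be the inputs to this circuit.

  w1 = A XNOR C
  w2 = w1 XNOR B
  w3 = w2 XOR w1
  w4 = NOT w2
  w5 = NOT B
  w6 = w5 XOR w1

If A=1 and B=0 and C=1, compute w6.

0

w1 = 1 XNOR 1 = 1
w5 = NOT 0 = 1
w6 = 1 XOR 1 = 0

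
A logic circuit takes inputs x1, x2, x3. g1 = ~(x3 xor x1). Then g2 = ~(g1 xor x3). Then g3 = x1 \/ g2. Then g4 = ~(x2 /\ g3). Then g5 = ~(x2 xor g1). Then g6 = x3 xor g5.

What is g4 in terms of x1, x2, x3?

~(x2 /\ (x1 \/ (~((~(x3 xor x1)) xor x3))))

g1 = ~(x3 xor x1)
g2 = ~(g1 xor x3) = ~((~(x3 xor x1)) xor x3)
g3 = x1 \/ g2 = x1 \/ (~((~(x3 xor x1)) xor x3))
g4 = ~(x2 /\ g3) = ~(x2 /\ (x1 \/ (~((~(x3 xor x1)) xor x3))))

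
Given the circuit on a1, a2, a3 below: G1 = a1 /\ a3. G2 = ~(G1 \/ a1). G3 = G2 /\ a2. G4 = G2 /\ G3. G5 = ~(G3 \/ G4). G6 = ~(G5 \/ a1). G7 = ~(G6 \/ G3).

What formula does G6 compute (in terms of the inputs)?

~((~(((~((a1 /\ a3) \/ a1)) /\ a2) \/ ((~((a1 /\ a3) \/ a1)) /\ ((~((a1 /\ a3) \/ a1)) /\ a2)))) \/ a1)

G1 = a1 /\ a3
G2 = ~(G1 \/ a1) = ~((a1 /\ a3) \/ a1)
G3 = G2 /\ a2 = (~((a1 /\ a3) \/ a1)) /\ a2
G4 = G2 /\ G3 = (~((a1 /\ a3) \/ a1)) /\ ((~((a1 /\ a3) \/ a1)) /\ a2)
G5 = ~(G3 \/ G4) = ~(((~((a1 /\ a3) \/ a1)) /\ a2) \/ ((~((a1 /\ a3) \/ a1)) /\ ((~((a1 /\ a3) \/ a1)) /\ a2)))
G6 = ~(G5 \/ a1) = ~((~(((~((a1 /\ a3) \/ a1)) /\ a2) \/ ((~((a1 /\ a3) \/ a1)) /\ ((~((a1 /\ a3) \/ a1)) /\ a2)))) \/ a1)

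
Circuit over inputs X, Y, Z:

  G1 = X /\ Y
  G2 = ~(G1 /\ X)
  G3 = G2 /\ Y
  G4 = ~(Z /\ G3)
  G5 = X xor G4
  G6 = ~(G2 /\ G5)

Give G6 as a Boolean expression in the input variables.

G1 = X /\ Y
G2 = ~(G1 /\ X) = ~((X /\ Y) /\ X)
G3 = G2 /\ Y = (~((X /\ Y) /\ X)) /\ Y
G4 = ~(Z /\ G3) = ~(Z /\ ((~((X /\ Y) /\ X)) /\ Y))
G5 = X xor G4 = X xor (~(Z /\ ((~((X /\ Y) /\ X)) /\ Y)))
G6 = ~(G2 /\ G5) = ~((~((X /\ Y) /\ X)) /\ (X xor (~(Z /\ ((~((X /\ Y) /\ X)) /\ Y)))))

~((~((X /\ Y) /\ X)) /\ (X xor (~(Z /\ ((~((X /\ Y) /\ X)) /\ Y)))))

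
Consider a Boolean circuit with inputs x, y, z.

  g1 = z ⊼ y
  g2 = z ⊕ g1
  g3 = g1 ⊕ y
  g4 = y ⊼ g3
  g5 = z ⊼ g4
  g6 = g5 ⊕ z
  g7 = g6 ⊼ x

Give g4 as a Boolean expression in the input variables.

y ⊼ ((z ⊼ y) ⊕ y)

g1 = z ⊼ y
g3 = g1 ⊕ y = (z ⊼ y) ⊕ y
g4 = y ⊼ g3 = y ⊼ ((z ⊼ y) ⊕ y)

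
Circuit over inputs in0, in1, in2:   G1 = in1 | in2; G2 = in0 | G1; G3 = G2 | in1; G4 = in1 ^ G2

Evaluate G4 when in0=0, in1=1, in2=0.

0

G1 = 1 | 0 = 1
G2 = 0 | 1 = 1
G4 = 1 ^ 1 = 0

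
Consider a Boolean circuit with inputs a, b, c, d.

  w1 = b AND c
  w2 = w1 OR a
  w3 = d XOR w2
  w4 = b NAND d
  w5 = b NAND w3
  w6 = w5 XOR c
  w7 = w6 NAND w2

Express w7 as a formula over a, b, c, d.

((b NAND (d XOR ((b AND c) OR a))) XOR c) NAND ((b AND c) OR a)

w1 = b AND c
w2 = w1 OR a = (b AND c) OR a
w3 = d XOR w2 = d XOR ((b AND c) OR a)
w5 = b NAND w3 = b NAND (d XOR ((b AND c) OR a))
w6 = w5 XOR c = (b NAND (d XOR ((b AND c) OR a))) XOR c
w7 = w6 NAND w2 = ((b NAND (d XOR ((b AND c) OR a))) XOR c) NAND ((b AND c) OR a)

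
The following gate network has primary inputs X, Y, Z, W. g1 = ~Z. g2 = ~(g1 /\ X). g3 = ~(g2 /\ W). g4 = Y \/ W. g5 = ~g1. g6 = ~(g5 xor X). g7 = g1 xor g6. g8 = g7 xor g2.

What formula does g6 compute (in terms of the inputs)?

g1 = ~Z
g5 = ~g1 = ~~Z
g6 = ~(g5 xor X) = ~(~~Z xor X)

~(~~Z xor X)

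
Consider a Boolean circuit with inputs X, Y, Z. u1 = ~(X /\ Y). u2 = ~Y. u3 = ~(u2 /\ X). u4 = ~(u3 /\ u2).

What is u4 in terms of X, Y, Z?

~((~(~Y /\ X)) /\ ~Y)

u2 = ~Y
u3 = ~(u2 /\ X) = ~(~Y /\ X)
u4 = ~(u3 /\ u2) = ~((~(~Y /\ X)) /\ ~Y)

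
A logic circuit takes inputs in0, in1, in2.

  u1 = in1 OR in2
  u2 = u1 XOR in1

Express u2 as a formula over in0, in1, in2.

u1 = in1 OR in2
u2 = u1 XOR in1 = (in1 OR in2) XOR in1

(in1 OR in2) XOR in1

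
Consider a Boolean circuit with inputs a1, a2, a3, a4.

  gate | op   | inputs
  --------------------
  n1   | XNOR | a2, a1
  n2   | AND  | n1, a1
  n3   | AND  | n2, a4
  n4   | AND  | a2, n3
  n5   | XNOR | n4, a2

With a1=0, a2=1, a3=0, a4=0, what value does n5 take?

n1 = 1 XNOR 0 = 0
n2 = 0 AND 0 = 0
n3 = 0 AND 0 = 0
n4 = 1 AND 0 = 0
n5 = 0 XNOR 1 = 0

0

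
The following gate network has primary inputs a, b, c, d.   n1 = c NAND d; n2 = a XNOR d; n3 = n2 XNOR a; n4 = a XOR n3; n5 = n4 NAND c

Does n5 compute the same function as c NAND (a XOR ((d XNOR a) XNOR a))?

n2 = a XNOR d
n3 = n2 XNOR a = (a XNOR d) XNOR a
n4 = a XOR n3 = a XOR ((a XNOR d) XNOR a)
n5 = n4 NAND c = (a XOR ((a XNOR d) XNOR a)) NAND c
At a=0, b=0, c=1, d=1: circuit gives 0, formula gives 0.
At a=0, b=0, c=0, d=0: circuit gives 1, formula gives 1.
Agrees on all 16 inputs.

Yes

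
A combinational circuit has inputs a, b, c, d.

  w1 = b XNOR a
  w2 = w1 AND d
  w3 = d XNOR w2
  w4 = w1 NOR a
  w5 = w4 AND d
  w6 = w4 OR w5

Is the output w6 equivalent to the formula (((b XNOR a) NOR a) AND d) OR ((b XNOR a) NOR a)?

Yes

w1 = b XNOR a
w4 = w1 NOR a = (b XNOR a) NOR a
w5 = w4 AND d = ((b XNOR a) NOR a) AND d
w6 = w4 OR w5 = ((b XNOR a) NOR a) OR (((b XNOR a) NOR a) AND d)
At a=0, b=0, c=0, d=0: circuit gives 0, formula gives 0.
At a=0, b=1, c=0, d=0: circuit gives 1, formula gives 1.
Agrees on all 16 inputs.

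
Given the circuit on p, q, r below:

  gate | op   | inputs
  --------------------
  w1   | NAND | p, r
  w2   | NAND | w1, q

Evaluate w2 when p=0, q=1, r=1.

w1 = 0 NAND 1 = 1
w2 = 1 NAND 1 = 0

0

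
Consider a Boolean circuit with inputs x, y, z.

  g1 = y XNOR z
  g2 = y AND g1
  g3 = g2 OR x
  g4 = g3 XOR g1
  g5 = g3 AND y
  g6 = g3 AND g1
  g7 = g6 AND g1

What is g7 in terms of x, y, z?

(((y AND (y XNOR z)) OR x) AND (y XNOR z)) AND (y XNOR z)

g1 = y XNOR z
g2 = y AND g1 = y AND (y XNOR z)
g3 = g2 OR x = (y AND (y XNOR z)) OR x
g6 = g3 AND g1 = ((y AND (y XNOR z)) OR x) AND (y XNOR z)
g7 = g6 AND g1 = (((y AND (y XNOR z)) OR x) AND (y XNOR z)) AND (y XNOR z)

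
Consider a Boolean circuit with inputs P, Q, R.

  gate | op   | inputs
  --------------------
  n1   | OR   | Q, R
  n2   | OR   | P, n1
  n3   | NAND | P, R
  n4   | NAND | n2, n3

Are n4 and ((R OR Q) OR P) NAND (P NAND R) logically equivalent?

Yes

n1 = Q OR R
n2 = P OR n1 = P OR (Q OR R)
n3 = P NAND R
n4 = n2 NAND n3 = (P OR (Q OR R)) NAND (P NAND R)
At P=0, Q=0, R=1: circuit gives 0, formula gives 0.
At P=0, Q=0, R=0: circuit gives 1, formula gives 1.
Agrees on all 8 inputs.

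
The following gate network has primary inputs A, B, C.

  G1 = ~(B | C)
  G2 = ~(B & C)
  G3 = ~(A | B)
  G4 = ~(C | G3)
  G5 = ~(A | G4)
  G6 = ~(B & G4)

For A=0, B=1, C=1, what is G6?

G3 = ~(0 | 1) = 0
G4 = ~(1 | 0) = 0
G6 = ~(1 & 0) = 1

1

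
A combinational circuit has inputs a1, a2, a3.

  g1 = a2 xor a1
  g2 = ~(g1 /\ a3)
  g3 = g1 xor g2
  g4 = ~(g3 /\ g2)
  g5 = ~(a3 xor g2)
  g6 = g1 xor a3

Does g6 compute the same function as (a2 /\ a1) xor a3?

No

g1 = a2 xor a1
g6 = g1 xor a3 = (a2 xor a1) xor a3
At a1=0, a2=1, a3=0: circuit gives 1, formula gives 0.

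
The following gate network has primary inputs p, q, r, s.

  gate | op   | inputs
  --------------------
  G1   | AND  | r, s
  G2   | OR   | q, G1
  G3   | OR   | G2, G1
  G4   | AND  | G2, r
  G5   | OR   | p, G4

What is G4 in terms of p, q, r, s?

(q OR (r AND s)) AND r

G1 = r AND s
G2 = q OR G1 = q OR (r AND s)
G4 = G2 AND r = (q OR (r AND s)) AND r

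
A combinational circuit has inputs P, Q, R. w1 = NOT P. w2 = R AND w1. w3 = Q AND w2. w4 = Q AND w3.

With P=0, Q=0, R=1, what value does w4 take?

w1 = NOT 0 = 1
w2 = 1 AND 1 = 1
w3 = 0 AND 1 = 0
w4 = 0 AND 0 = 0

0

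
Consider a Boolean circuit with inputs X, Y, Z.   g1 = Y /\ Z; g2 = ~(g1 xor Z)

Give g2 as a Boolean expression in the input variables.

~((Y /\ Z) xor Z)

g1 = Y /\ Z
g2 = ~(g1 xor Z) = ~((Y /\ Z) xor Z)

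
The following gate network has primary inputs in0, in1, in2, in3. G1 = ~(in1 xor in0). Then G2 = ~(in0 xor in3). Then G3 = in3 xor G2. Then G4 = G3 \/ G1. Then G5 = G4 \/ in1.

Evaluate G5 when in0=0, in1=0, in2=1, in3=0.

1

G1 = ~(0 xor 0) = 1
G2 = ~(0 xor 0) = 1
G3 = 0 xor 1 = 1
G4 = 1 \/ 1 = 1
G5 = 1 \/ 0 = 1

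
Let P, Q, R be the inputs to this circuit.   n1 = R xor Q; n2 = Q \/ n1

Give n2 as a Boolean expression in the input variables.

n1 = R xor Q
n2 = Q \/ n1 = Q \/ (R xor Q)

Q \/ (R xor Q)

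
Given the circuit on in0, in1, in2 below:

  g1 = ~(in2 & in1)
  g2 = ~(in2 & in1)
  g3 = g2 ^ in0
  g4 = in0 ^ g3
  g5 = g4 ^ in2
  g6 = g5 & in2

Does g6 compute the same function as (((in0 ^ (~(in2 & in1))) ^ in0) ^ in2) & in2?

g2 = ~(in2 & in1)
g3 = g2 ^ in0 = (~(in2 & in1)) ^ in0
g4 = in0 ^ g3 = in0 ^ ((~(in2 & in1)) ^ in0)
g5 = g4 ^ in2 = (in0 ^ ((~(in2 & in1)) ^ in0)) ^ in2
g6 = g5 & in2 = ((in0 ^ ((~(in2 & in1)) ^ in0)) ^ in2) & in2
At in0=0, in1=0, in2=0: circuit gives 0, formula gives 0.
At in0=0, in1=1, in2=1: circuit gives 1, formula gives 1.
Agrees on all 8 inputs.

Yes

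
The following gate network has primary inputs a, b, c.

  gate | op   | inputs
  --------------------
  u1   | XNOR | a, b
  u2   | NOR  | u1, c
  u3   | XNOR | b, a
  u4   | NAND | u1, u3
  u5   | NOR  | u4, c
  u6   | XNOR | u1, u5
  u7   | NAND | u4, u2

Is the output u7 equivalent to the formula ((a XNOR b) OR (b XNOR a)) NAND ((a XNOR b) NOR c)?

No

u1 = a XNOR b
u2 = u1 NOR c = (a XNOR b) NOR c
u3 = b XNOR a
u4 = u1 NAND u3 = (a XNOR b) NAND (b XNOR a)
u7 = u4 NAND u2 = ((a XNOR b) NAND (b XNOR a)) NAND ((a XNOR b) NOR c)
At a=0, b=1, c=0: circuit gives 0, formula gives 1.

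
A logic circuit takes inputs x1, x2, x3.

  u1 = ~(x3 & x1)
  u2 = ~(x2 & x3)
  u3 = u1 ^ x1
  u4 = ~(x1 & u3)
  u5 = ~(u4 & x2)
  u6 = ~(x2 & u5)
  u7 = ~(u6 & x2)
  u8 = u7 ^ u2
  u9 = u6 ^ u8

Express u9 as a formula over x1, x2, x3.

u1 = ~(x3 & x1)
u2 = ~(x2 & x3)
u3 = u1 ^ x1 = (~(x3 & x1)) ^ x1
u4 = ~(x1 & u3) = ~(x1 & ((~(x3 & x1)) ^ x1))
u5 = ~(u4 & x2) = ~((~(x1 & ((~(x3 & x1)) ^ x1))) & x2)
u6 = ~(x2 & u5) = ~(x2 & (~((~(x1 & ((~(x3 & x1)) ^ x1))) & x2)))
u7 = ~(u6 & x2) = ~((~(x2 & (~((~(x1 & ((~(x3 & x1)) ^ x1))) & x2)))) & x2)
u8 = u7 ^ u2 = (~((~(x2 & (~((~(x1 & ((~(x3 & x1)) ^ x1))) & x2)))) & x2)) ^ (~(x2 & x3))
u9 = u6 ^ u8 = (~(x2 & (~((~(x1 & ((~(x3 & x1)) ^ x1))) & x2)))) ^ ((~((~(x2 & (~((~(x1 & ((~(x3 & x1)) ^ x1))) & x2)))) & x2)) ^ (~(x2 & x3)))

(~(x2 & (~((~(x1 & ((~(x3 & x1)) ^ x1))) & x2)))) ^ ((~((~(x2 & (~((~(x1 & ((~(x3 & x1)) ^ x1))) & x2)))) & x2)) ^ (~(x2 & x3)))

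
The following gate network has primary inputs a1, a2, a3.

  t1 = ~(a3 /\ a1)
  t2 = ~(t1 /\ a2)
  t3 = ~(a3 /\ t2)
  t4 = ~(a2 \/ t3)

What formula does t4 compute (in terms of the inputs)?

t1 = ~(a3 /\ a1)
t2 = ~(t1 /\ a2) = ~((~(a3 /\ a1)) /\ a2)
t3 = ~(a3 /\ t2) = ~(a3 /\ (~((~(a3 /\ a1)) /\ a2)))
t4 = ~(a2 \/ t3) = ~(a2 \/ (~(a3 /\ (~((~(a3 /\ a1)) /\ a2)))))

~(a2 \/ (~(a3 /\ (~((~(a3 /\ a1)) /\ a2)))))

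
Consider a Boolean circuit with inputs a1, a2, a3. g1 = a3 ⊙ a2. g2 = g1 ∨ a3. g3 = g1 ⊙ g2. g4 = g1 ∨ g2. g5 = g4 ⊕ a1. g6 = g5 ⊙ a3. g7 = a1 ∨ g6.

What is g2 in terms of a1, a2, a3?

g1 = a3 ⊙ a2
g2 = g1 ∨ a3 = (a3 ⊙ a2) ∨ a3

(a3 ⊙ a2) ∨ a3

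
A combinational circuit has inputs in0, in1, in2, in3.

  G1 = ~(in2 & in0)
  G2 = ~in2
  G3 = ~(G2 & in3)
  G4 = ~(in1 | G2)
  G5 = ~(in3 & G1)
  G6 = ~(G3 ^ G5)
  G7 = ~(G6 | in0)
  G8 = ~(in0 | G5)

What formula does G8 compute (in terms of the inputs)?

G1 = ~(in2 & in0)
G5 = ~(in3 & G1) = ~(in3 & (~(in2 & in0)))
G8 = ~(in0 | G5) = ~(in0 | (~(in3 & (~(in2 & in0)))))

~(in0 | (~(in3 & (~(in2 & in0)))))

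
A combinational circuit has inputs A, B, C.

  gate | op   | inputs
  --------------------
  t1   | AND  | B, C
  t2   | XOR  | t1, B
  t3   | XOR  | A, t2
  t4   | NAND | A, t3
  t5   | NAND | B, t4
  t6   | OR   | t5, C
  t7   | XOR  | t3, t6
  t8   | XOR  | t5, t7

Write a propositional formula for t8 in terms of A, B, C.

(B NAND (A NAND (A XOR ((B AND C) XOR B)))) XOR ((A XOR ((B AND C) XOR B)) XOR ((B NAND (A NAND (A XOR ((B AND C) XOR B)))) OR C))

t1 = B AND C
t2 = t1 XOR B = (B AND C) XOR B
t3 = A XOR t2 = A XOR ((B AND C) XOR B)
t4 = A NAND t3 = A NAND (A XOR ((B AND C) XOR B))
t5 = B NAND t4 = B NAND (A NAND (A XOR ((B AND C) XOR B)))
t6 = t5 OR C = (B NAND (A NAND (A XOR ((B AND C) XOR B)))) OR C
t7 = t3 XOR t6 = (A XOR ((B AND C) XOR B)) XOR ((B NAND (A NAND (A XOR ((B AND C) XOR B)))) OR C)
t8 = t5 XOR t7 = (B NAND (A NAND (A XOR ((B AND C) XOR B)))) XOR ((A XOR ((B AND C) XOR B)) XOR ((B NAND (A NAND (A XOR ((B AND C) XOR B)))) OR C))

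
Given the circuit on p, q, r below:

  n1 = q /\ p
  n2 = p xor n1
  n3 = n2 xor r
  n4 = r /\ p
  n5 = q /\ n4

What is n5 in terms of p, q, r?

n4 = r /\ p
n5 = q /\ n4 = q /\ (r /\ p)

q /\ (r /\ p)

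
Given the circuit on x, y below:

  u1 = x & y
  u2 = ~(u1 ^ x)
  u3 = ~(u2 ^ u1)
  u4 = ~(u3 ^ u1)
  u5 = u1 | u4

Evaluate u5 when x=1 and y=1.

1

u1 = 1 & 1 = 1
u2 = ~(1 ^ 1) = 1
u3 = ~(1 ^ 1) = 1
u4 = ~(1 ^ 1) = 1
u5 = 1 | 1 = 1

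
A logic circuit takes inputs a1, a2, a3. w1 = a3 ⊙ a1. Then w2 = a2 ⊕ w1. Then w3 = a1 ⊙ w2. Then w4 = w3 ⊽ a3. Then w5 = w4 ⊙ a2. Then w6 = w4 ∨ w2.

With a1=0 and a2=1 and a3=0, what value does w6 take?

w1 = 0 ⊙ 0 = 1
w2 = 1 ⊕ 1 = 0
w3 = 0 ⊙ 0 = 1
w4 = 1 ⊽ 0 = 0
w6 = 0 ∨ 0 = 0

0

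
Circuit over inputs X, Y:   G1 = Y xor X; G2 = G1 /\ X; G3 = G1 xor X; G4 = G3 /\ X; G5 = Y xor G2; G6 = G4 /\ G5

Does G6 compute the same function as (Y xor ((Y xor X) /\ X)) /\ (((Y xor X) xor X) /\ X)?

Yes

G1 = Y xor X
G2 = G1 /\ X = (Y xor X) /\ X
G3 = G1 xor X = (Y xor X) xor X
G4 = G3 /\ X = ((Y xor X) xor X) /\ X
G5 = Y xor G2 = Y xor ((Y xor X) /\ X)
G6 = G4 /\ G5 = (((Y xor X) xor X) /\ X) /\ (Y xor ((Y xor X) /\ X))
At X=0, Y=0: circuit gives 0, formula gives 0.
At X=1, Y=1: circuit gives 1, formula gives 1.
Agrees on all 4 inputs.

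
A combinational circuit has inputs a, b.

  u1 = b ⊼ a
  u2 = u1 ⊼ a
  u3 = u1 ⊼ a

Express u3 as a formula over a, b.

u1 = b ⊼ a
u3 = u1 ⊼ a = (b ⊼ a) ⊼ a

(b ⊼ a) ⊼ a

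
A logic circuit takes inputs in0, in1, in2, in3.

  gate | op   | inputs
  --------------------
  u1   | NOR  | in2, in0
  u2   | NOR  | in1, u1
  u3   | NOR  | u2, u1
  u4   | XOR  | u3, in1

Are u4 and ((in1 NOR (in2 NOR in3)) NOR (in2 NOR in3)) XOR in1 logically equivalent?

No

u1 = in2 NOR in0
u2 = in1 NOR u1 = in1 NOR (in2 NOR in0)
u3 = u2 NOR u1 = (in1 NOR (in2 NOR in0)) NOR (in2 NOR in0)
u4 = u3 XOR in1 = ((in1 NOR (in2 NOR in0)) NOR (in2 NOR in0)) XOR in1
At in0=0, in1=1, in2=0, in3=1: circuit gives 1, formula gives 0.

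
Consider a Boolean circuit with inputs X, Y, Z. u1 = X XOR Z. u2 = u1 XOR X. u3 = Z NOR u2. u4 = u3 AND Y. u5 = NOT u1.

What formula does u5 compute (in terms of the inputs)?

u1 = X XOR Z
u5 = NOT u1 = NOT (X XOR Z)

NOT (X XOR Z)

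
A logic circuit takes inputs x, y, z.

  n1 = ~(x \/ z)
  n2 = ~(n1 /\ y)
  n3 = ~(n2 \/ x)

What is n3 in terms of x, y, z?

~((~((~(x \/ z)) /\ y)) \/ x)

n1 = ~(x \/ z)
n2 = ~(n1 /\ y) = ~((~(x \/ z)) /\ y)
n3 = ~(n2 \/ x) = ~((~((~(x \/ z)) /\ y)) \/ x)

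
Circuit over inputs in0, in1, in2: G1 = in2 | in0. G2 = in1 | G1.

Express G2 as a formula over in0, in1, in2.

G1 = in2 | in0
G2 = in1 | G1 = in1 | (in2 | in0)

in1 | (in2 | in0)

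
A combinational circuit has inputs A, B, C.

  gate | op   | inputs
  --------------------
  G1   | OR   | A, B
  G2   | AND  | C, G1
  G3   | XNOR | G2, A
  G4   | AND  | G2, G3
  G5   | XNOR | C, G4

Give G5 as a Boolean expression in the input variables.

C XNOR ((C AND (A OR B)) AND ((C AND (A OR B)) XNOR A))

G1 = A OR B
G2 = C AND G1 = C AND (A OR B)
G3 = G2 XNOR A = (C AND (A OR B)) XNOR A
G4 = G2 AND G3 = (C AND (A OR B)) AND ((C AND (A OR B)) XNOR A)
G5 = C XNOR G4 = C XNOR ((C AND (A OR B)) AND ((C AND (A OR B)) XNOR A))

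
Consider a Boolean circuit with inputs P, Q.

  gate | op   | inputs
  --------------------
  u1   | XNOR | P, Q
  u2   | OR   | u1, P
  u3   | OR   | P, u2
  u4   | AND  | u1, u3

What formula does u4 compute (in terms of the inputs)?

(P XNOR Q) AND (P OR ((P XNOR Q) OR P))

u1 = P XNOR Q
u2 = u1 OR P = (P XNOR Q) OR P
u3 = P OR u2 = P OR ((P XNOR Q) OR P)
u4 = u1 AND u3 = (P XNOR Q) AND (P OR ((P XNOR Q) OR P))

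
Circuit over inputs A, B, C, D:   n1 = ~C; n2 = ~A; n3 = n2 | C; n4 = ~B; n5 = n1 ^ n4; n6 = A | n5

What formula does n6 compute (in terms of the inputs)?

A | (~C ^ ~B)

n1 = ~C
n4 = ~B
n5 = n1 ^ n4 = ~C ^ ~B
n6 = A | n5 = A | (~C ^ ~B)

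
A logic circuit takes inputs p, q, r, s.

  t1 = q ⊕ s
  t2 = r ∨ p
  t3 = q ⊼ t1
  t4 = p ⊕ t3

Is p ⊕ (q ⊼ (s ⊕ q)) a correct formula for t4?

t1 = q ⊕ s
t3 = q ⊼ t1 = q ⊼ (q ⊕ s)
t4 = p ⊕ t3 = p ⊕ (q ⊼ (q ⊕ s))
At p=0, q=1, r=0, s=0: circuit gives 0, formula gives 0.
At p=0, q=0, r=0, s=0: circuit gives 1, formula gives 1.
Agrees on all 16 inputs.

Yes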